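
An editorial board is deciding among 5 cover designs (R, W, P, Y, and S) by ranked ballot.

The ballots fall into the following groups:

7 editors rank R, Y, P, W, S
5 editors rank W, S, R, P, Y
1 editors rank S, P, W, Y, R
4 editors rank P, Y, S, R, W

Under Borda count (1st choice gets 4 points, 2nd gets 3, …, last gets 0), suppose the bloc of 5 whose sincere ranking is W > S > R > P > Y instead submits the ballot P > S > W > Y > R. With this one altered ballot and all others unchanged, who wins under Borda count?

P

Borda totals with the altered ballot: R 32, W 19, P 53, Y 39, S 27.
The switch changes the winner from R to P.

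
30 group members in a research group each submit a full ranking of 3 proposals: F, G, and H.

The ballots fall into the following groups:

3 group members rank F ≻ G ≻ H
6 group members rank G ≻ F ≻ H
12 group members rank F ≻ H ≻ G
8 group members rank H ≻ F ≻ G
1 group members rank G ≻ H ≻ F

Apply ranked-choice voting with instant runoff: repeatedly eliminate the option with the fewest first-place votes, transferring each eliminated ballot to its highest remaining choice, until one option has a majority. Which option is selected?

F

Round 1: F 15, H 8, G 7. G has the fewest and is eliminated.
Round 2: F 21, H 9. F has a majority.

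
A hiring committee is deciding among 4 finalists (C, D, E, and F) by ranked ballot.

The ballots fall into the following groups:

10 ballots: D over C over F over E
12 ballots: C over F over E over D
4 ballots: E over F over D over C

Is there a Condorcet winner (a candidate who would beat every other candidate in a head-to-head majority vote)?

No

Head-to-head results (26 voters total):
C vs D: D wins 14–12.
C vs E: C wins 22–4.
C vs F: C wins 22–4.
D vs E: E wins 16–10.
D vs F: F wins 16–10.
E vs F: F wins 22–4.
No candidate beats all others: C beats E beats D beats C, a majority cycle.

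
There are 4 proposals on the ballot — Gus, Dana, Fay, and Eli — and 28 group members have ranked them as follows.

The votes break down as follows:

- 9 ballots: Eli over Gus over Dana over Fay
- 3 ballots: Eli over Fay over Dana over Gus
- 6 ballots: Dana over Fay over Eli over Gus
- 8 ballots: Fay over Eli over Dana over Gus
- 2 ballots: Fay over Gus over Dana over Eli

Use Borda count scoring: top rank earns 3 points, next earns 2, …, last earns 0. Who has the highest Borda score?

Eli

Borda scores:
  Gus: 9·2 + 3·0 + 6·0 + 8·0 + 2·2 = 22
  Dana: 9·1 + 3·1 + 6·3 + 8·1 + 2·1 = 40
  Fay: 9·0 + 3·2 + 6·2 + 8·3 + 2·3 = 48
  Eli: 9·3 + 3·3 + 6·1 + 8·2 + 2·0 = 58
Eli has the highest total.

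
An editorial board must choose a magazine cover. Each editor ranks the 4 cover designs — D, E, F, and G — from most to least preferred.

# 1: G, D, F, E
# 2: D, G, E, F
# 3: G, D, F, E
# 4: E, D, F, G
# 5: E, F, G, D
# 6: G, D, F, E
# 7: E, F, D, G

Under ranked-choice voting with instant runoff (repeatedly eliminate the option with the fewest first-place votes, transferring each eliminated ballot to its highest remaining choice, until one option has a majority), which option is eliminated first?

F

Round 1: E 3, G 3, D 1, F 0. F has the fewest and is eliminated.
Round 2: E 3, G 3, D 1. D has the fewest and is eliminated.
Round 3: G 4, E 3. G has a majority.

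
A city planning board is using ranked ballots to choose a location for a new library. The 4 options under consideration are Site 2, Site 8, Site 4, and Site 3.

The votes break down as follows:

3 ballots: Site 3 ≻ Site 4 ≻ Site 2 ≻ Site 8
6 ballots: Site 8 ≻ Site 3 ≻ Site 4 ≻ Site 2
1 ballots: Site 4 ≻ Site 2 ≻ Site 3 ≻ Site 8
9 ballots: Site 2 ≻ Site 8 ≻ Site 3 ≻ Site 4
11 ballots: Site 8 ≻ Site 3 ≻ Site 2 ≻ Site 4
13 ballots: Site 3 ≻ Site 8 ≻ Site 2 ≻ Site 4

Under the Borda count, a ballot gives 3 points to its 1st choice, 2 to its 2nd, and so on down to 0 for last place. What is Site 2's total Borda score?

56

Borda scores:
  Site 2: 3·1 + 6·0 + 2 + 9·3 + 11·1 + 13·1 = 56
  Site 8: 3·0 + 6·3 + 0 + 9·2 + 11·3 + 13·2 = 95
  Site 4: 3·2 + 6·1 + 3 + 9·0 + 11·0 + 13·0 = 15
  Site 3: 3·3 + 6·2 + 1 + 9·1 + 11·2 + 13·3 = 92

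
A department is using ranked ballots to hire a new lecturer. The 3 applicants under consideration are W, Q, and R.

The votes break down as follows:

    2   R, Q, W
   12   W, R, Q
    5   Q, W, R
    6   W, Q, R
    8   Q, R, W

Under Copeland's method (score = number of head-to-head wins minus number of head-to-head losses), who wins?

W

Pairwise results:
  W vs Q: W wins 18–15.
  W vs R: W wins 23–10.
  Q vs R: Q wins 19–14.
Copeland scores (wins − losses):
  W: 2 − 0 = 2
  Q: 1 − 1 = 0
  R: 0 − 2 = -2
W has the best Copeland score.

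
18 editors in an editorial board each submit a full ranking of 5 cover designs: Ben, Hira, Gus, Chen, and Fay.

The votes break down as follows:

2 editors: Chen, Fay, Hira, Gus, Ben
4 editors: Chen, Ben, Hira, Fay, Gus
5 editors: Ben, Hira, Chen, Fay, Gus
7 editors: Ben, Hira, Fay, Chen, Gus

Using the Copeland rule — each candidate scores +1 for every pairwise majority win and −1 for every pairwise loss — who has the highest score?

Ben

Pairwise results:
  Ben vs Hira: Ben wins 16–2.
  Ben vs Gus: Ben wins 16–2.
  Ben vs Chen: Ben wins 12–6.
  Ben vs Fay: Ben wins 16–2.
  Hira vs Gus: Hira wins 18–0.
  Hira vs Chen: Hira wins 12–6.
  Hira vs Fay: Hira wins 16–2.
  Gus vs Chen: Chen wins 18–0.
  Gus vs Fay: Fay wins 18–0.
  Chen vs Fay: Chen wins 11–7.
Copeland scores (wins − losses):
  Ben: 4 − 0 = 4
  Hira: 3 − 1 = 2
  Gus: 0 − 4 = -4
  Chen: 2 − 2 = 0
  Fay: 1 − 3 = -2
Ben has the best Copeland score.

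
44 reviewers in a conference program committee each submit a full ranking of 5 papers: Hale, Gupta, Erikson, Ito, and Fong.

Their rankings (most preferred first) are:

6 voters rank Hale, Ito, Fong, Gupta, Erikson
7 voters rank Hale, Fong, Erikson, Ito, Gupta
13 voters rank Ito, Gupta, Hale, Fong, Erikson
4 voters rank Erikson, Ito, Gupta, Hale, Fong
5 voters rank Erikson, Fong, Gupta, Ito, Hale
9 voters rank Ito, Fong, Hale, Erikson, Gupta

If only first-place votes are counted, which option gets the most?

First-place vote totals:
  Hale: 13
  Gupta: 0
  Erikson: 9
  Ito: 22
  Fong: 0
Ito has the most first-place votes.

Ito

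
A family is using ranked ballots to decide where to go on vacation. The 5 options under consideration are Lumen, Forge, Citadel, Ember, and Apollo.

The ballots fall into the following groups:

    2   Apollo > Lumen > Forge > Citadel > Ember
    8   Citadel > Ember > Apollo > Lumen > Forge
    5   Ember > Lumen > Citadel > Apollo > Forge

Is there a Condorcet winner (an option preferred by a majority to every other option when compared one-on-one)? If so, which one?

Head-to-head results (15 voters total):
Lumen vs Forge: Lumen wins 15–0.
Lumen vs Citadel: Citadel wins 8–7.
Lumen vs Ember: Ember wins 13–2.
Lumen vs Apollo: Apollo wins 10–5.
Forge vs Citadel: Citadel wins 13–2.
Forge vs Ember: Ember wins 13–2.
Forge vs Apollo: Apollo wins 15–0.
Citadel vs Ember: Citadel wins 10–5.
Citadel vs Apollo: Citadel wins 13–2.
Ember vs Apollo: Ember wins 13–2.
Citadel beats each rival — Lumen (8–7), Forge (13–2), Ember (10–5), Apollo (13–2) — so Citadel is the Condorcet winner.

Citadel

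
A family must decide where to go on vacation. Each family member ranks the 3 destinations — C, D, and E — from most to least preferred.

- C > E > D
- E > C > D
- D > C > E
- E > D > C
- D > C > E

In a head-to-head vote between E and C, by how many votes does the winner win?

1

Ballots ranking E above C: 2.
Ballots ranking C above E: 3.
C wins 3–2, a margin of 1.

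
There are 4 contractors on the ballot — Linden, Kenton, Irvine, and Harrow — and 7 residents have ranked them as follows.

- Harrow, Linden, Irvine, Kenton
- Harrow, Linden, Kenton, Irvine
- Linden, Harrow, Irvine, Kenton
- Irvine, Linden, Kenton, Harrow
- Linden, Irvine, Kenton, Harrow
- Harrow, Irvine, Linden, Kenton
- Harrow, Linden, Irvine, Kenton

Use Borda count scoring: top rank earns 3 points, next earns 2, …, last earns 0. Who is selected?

Borda scores:
  Linden: 2 + 2 + 3 + 2 + 3 + 1 + 2 = 15
  Kenton: 0 + 1 + 0 + 1 + 1 + 0 + 0 = 3
  Irvine: 1 + 0 + 1 + 3 + 2 + 2 + 1 = 10
  Harrow: 3 + 3 + 2 + 0 + 0 + 3 + 3 = 14
Linden has the highest total.

Linden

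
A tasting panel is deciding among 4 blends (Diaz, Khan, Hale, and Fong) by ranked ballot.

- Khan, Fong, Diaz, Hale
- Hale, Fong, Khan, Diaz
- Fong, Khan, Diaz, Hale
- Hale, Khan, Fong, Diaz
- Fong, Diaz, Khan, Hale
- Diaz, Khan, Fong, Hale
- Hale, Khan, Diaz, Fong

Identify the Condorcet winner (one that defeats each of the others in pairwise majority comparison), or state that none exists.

Khan

Head-to-head results (7 voters total):
Diaz vs Khan: Khan wins 5–2.
Diaz vs Hale: Diaz wins 4–3.
Diaz vs Fong: Fong wins 5–2.
Khan vs Hale: Khan wins 4–3.
Khan vs Fong: Khan wins 4–3.
Hale vs Fong: Fong wins 4–3.
Khan beats each rival — Diaz (5–2), Hale (4–3), Fong (4–3) — so Khan is the Condorcet winner.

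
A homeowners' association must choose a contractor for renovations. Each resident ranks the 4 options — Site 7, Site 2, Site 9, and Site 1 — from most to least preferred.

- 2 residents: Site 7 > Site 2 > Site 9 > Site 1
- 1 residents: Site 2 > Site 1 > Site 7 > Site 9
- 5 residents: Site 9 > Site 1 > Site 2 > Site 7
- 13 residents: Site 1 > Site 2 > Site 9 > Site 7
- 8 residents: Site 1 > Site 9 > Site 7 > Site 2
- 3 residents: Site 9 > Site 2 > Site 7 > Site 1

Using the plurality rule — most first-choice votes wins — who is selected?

First-place vote totals:
  Site 7: 2
  Site 2: 1
  Site 9: 8
  Site 1: 21
Site 1 has the most first-place votes.

Site 1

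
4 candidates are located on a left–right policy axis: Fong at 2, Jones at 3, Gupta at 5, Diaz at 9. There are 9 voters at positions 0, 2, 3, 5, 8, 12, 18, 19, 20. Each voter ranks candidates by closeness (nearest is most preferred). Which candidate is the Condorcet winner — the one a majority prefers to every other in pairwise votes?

Diaz

With single-peaked preferences on a line, the Condorcet winner is the candidate closest to the median voter.
The median voter (position 8) is closest to Diaz at 9.
Check: Diaz vs Fong — voters closer to Diaz: 5 of 9.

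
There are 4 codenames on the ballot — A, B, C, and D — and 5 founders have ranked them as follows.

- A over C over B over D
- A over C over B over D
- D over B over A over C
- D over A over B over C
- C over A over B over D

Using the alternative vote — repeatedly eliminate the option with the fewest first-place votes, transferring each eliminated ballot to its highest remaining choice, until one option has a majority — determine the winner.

Round 1: A 2, D 2, C 1, B 0. B has the fewest and is eliminated.
Round 2: A 2, D 2, C 1. C has the fewest and is eliminated.
Round 3: A 3, D 2. A has a majority.

A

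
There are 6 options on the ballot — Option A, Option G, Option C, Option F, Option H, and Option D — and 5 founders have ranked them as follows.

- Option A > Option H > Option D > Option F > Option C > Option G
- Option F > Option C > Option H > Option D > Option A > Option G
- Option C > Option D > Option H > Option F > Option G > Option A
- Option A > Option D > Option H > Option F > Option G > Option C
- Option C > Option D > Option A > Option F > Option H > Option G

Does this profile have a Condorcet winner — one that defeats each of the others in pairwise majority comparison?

Head-to-head results (5 voters total):
Option A vs Option G: Option A wins 4–1.
Option A vs Option C: Option C wins 3–2.
Option A vs Option F: Option A wins 3–2.
Option A vs Option H: Option A wins 3–2.
Option A vs Option D: Option D wins 3–2.
Option G vs Option C: Option C wins 4–1.
Option G vs Option F: Option F wins 5–0.
Option G vs Option H: Option H wins 5–0.
Option G vs Option D: Option D wins 5–0.
Option C vs Option F: Option F wins 3–2.
Option C vs Option H: Option C wins 3–2.
Option C vs Option D: Option C wins 3–2.
Option F vs Option H: Option H wins 3–2.
Option F vs Option D: Option D wins 4–1.
Option H vs Option D: Option D wins 3–2.
No candidate beats all others: Option A beats Option F beats Option C beats Option A, a majority cycle.

No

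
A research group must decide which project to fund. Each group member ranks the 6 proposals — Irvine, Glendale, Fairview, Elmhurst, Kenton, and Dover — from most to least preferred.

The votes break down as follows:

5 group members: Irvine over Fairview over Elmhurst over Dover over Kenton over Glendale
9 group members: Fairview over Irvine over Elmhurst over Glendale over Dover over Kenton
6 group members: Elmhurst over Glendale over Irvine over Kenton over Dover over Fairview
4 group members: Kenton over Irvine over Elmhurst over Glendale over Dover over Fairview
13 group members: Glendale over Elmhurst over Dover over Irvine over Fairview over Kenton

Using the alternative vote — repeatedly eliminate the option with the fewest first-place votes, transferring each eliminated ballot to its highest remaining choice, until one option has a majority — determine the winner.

Glendale

Round 1: Glendale 13, Fairview 9, Elmhurst 6, Irvine 5, Kenton 4, Dover 0. Dover has the fewest and is eliminated.
Round 2: Glendale 13, Fairview 9, Elmhurst 6, Irvine 5, Kenton 4. Kenton has the fewest and is eliminated.
Round 3: Glendale 13, Irvine 9, Fairview 9, Elmhurst 6. Elmhurst has the fewest and is eliminated.
Round 4: Glendale 19, Irvine 9, Fairview 9. Glendale has a majority.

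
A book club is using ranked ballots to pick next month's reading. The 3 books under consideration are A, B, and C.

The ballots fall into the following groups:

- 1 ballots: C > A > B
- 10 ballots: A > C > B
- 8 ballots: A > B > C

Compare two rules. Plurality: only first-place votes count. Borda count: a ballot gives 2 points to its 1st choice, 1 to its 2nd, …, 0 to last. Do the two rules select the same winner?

Yes

Plurality first-place counts: A 18, B 0, C 1 → A.
Borda totals: A 37, B 8, C 12 → A.
The two rules agree on A.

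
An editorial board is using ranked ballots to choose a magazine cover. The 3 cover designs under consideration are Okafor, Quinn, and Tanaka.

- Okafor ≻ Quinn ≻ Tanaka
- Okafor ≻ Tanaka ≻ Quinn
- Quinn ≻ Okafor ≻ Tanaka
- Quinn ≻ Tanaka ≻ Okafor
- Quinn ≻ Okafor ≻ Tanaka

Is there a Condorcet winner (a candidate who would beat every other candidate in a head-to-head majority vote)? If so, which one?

Head-to-head results (5 voters total):
Okafor vs Quinn: Quinn wins 3–2.
Okafor vs Tanaka: Okafor wins 4–1.
Quinn vs Tanaka: Quinn wins 4–1.
Quinn beats each rival — Okafor (3–2), Tanaka (4–1) — so Quinn is the Condorcet winner.

Quinn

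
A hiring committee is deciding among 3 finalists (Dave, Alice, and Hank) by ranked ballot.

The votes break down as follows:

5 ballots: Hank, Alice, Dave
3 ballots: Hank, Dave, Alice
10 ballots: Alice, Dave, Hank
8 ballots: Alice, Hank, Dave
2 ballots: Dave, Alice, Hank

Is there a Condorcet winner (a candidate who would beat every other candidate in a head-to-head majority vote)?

Yes

Head-to-head results (28 voters total):
Dave vs Alice: Alice wins 23–5.
Dave vs Hank: Hank wins 16–12.
Alice vs Hank: Alice wins 20–8.
Alice beats each rival — Dave (23–5), Hank (20–8) — so Alice is the Condorcet winner.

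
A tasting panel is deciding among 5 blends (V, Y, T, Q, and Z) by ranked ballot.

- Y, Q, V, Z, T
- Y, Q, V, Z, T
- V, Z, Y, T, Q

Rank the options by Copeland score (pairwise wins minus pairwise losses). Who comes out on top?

Y

Pairwise results:
  V vs Y: Y wins 2–1.
  V vs T: V wins 3–0.
  V vs Q: Q wins 2–1.
  V vs Z: V wins 3–0.
  Y vs T: Y wins 3–0.
  Y vs Q: Y wins 3–0.
  Y vs Z: Y wins 2–1.
  T vs Q: Q wins 2–1.
  T vs Z: Z wins 3–0.
  Q vs Z: Q wins 2–1.
Copeland scores (wins − losses):
  V: 2 − 2 = 0
  Y: 4 − 0 = 4
  T: 0 − 4 = -4
  Q: 3 − 1 = 2
  Z: 1 − 3 = -2
Y has the best Copeland score.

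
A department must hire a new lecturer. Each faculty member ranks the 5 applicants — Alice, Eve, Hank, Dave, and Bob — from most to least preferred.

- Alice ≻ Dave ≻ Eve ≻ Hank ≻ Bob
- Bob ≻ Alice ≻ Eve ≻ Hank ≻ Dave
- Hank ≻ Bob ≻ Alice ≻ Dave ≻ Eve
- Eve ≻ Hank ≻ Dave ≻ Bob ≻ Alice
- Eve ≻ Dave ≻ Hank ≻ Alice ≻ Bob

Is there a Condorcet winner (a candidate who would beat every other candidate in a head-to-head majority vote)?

Head-to-head results (5 voters total):
Alice vs Eve: Alice wins 3–2.
Alice vs Hank: Hank wins 3–2.
Alice vs Dave: Alice wins 3–2.
Alice vs Bob: Bob wins 3–2.
Eve vs Hank: Eve wins 4–1.
Eve vs Dave: Eve wins 3–2.
Eve vs Bob: Eve wins 3–2.
Hank vs Dave: Hank wins 3–2.
Hank vs Bob: Hank wins 4–1.
Dave vs Bob: Dave wins 3–2.
No candidate beats all others: Alice beats Eve beats Hank beats Alice, a majority cycle.

No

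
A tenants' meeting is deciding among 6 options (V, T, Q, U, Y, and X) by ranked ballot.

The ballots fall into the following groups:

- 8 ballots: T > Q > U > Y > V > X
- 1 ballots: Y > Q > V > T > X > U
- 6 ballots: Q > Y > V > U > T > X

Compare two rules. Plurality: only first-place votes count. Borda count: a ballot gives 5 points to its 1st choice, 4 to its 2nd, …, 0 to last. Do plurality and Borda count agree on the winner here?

Plurality first-place counts: V 0, T 8, Q 6, U 0, Y 1, X 0 → T.
Borda totals: V 29, T 48, Q 66, U 36, Y 45, X 1 → Q.
The two rules disagree: plurality picks T, Borda picks Q.

No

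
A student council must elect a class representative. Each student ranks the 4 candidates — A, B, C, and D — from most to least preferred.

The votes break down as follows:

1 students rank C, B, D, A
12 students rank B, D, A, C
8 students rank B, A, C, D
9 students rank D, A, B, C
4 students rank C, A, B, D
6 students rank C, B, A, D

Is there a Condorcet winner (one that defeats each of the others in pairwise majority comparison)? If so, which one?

B

Head-to-head results (40 voters total):
A vs B: B wins 27–13.
A vs C: A wins 29–11.
A vs D: D wins 22–18.
B vs C: B wins 29–11.
B vs D: B wins 31–9.
C vs D: D wins 21–19.
B beats each rival — A (27–13), C (29–11), D (31–9) — so B is the Condorcet winner.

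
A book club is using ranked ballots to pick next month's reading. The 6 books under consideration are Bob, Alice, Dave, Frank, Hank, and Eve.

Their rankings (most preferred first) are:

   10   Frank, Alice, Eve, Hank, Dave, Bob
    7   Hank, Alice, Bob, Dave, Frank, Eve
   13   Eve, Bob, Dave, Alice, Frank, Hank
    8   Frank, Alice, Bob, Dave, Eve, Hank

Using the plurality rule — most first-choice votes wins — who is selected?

First-place vote totals:
  Bob: 0
  Alice: 0
  Dave: 0
  Frank: 18
  Hank: 7
  Eve: 13
Frank has the most first-place votes.

Frank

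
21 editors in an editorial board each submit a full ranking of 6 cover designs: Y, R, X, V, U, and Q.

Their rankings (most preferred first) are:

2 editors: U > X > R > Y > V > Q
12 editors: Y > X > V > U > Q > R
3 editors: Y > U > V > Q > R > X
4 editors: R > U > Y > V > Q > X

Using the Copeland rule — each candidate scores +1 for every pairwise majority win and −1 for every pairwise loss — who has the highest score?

Y

Pairwise results:
  Y vs R: Y wins 15–6.
  Y vs X: Y wins 19–2.
  Y vs V: Y wins 21–0.
  Y vs U: Y wins 15–6.
  Y vs Q: Y wins 21–0.
  R vs X: X wins 14–7.
  R vs V: V wins 15–6.
  R vs U: U wins 17–4.
  R vs Q: Q wins 15–6.
  X vs V: X wins 14–7.
  X vs U: X wins 12–9.
  X vs Q: X wins 14–7.
  V vs U: V wins 12–9.
  V vs Q: V wins 21–0.
  U vs Q: U wins 21–0.
Copeland scores (wins − losses):
  Y: 5 − 0 = 5
  R: 0 − 5 = -5
  X: 4 − 1 = 3
  V: 3 − 2 = 1
  U: 2 − 3 = -1
  Q: 1 − 4 = -3
Y has the best Copeland score.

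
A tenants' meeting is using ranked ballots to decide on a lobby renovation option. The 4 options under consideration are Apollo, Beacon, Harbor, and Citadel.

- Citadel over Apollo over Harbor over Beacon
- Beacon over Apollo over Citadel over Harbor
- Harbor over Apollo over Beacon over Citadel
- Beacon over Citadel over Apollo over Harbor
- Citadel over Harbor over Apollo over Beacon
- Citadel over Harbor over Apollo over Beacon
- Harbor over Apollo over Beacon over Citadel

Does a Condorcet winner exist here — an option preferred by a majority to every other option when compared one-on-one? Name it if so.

Head-to-head results (7 voters total):
Apollo vs Beacon: Apollo wins 5–2.
Apollo vs Harbor: Harbor wins 4–3.
Apollo vs Citadel: Citadel wins 4–3.
Beacon vs Harbor: Harbor wins 5–2.
Beacon vs Citadel: Beacon wins 4–3.
Harbor vs Citadel: Citadel wins 5–2.
No candidate beats all others: Apollo beats Beacon beats Citadel beats Apollo, a majority cycle.

No Condorcet winner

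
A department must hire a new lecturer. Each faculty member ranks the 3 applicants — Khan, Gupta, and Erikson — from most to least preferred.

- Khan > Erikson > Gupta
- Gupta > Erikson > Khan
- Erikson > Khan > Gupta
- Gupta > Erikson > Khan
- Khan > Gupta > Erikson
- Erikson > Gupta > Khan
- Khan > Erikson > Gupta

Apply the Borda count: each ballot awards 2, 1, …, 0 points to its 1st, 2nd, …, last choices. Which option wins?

Borda scores:
  Khan: 2 + 0 + 1 + 0 + 2 + 0 + 2 = 7
  Gupta: 0 + 2 + 0 + 2 + 1 + 1 + 0 = 6
  Erikson: 1 + 1 + 2 + 1 + 0 + 2 + 1 = 8
Erikson has the highest total.

Erikson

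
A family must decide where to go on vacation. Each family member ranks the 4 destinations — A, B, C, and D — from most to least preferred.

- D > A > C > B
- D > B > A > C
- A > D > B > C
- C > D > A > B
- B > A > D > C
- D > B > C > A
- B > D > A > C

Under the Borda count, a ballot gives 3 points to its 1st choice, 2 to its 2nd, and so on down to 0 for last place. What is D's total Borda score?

Borda scores:
  A: 2 + 1 + 3 + 1 + 2 + 0 + 1 = 10
  B: 0 + 2 + 1 + 0 + 3 + 2 + 3 = 11
  C: 1 + 0 + 0 + 3 + 0 + 1 + 0 = 5
  D: 3 + 3 + 2 + 2 + 1 + 3 + 2 = 16

16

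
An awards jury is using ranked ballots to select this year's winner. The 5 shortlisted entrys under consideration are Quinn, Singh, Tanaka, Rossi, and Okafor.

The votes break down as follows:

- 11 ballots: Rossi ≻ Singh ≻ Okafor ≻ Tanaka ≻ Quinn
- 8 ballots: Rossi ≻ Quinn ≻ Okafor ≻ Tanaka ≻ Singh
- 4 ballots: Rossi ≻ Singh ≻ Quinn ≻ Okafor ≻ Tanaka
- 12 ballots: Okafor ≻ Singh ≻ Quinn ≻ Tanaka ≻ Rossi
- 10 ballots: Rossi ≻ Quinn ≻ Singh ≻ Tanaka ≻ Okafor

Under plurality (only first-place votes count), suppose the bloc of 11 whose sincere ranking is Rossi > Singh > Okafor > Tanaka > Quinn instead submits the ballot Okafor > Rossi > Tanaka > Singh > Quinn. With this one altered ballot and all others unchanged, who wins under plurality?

Okafor

First-place totals with the altered ballot: Quinn 0, Singh 0, Tanaka 0, Rossi 22, Okafor 23.
The switch changes the winner from Rossi to Okafor.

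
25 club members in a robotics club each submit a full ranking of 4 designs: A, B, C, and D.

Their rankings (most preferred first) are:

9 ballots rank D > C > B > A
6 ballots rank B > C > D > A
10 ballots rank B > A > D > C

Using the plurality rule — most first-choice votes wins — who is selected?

First-place vote totals:
  A: 0
  B: 16
  C: 0
  D: 9
B has the most first-place votes.

B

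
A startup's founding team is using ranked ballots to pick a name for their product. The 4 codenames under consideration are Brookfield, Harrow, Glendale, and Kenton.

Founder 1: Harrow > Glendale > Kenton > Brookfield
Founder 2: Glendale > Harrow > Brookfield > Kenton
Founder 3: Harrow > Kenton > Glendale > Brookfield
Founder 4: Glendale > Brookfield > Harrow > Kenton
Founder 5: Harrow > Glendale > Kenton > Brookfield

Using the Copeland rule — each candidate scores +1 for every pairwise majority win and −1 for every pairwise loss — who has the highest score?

Harrow

Pairwise results:
  Brookfield vs Harrow: Harrow wins 4–1.
  Brookfield vs Glendale: Glendale wins 5–0.
  Brookfield vs Kenton: Kenton wins 3–2.
  Harrow vs Glendale: Harrow wins 3–2.
  Harrow vs Kenton: Harrow wins 5–0.
  Glendale vs Kenton: Glendale wins 4–1.
Copeland scores (wins − losses):
  Brookfield: 0 − 3 = -3
  Harrow: 3 − 0 = 3
  Glendale: 2 − 1 = 1
  Kenton: 1 − 2 = -1
Harrow has the best Copeland score.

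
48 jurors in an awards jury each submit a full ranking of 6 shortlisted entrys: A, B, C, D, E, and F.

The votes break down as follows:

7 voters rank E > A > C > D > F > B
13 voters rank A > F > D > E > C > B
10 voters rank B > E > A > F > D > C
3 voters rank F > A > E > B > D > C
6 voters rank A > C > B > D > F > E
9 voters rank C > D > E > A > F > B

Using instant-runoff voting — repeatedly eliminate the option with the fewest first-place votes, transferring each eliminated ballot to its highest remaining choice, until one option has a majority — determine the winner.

A

Round 1: A 19, B 10, C 9, E 7, F 3, D 0. D has the fewest and is eliminated.
Round 2: A 19, B 10, C 9, E 7, F 3. F has the fewest and is eliminated.
Round 3: A 22, B 10, C 9, E 7. E has the fewest and is eliminated.
Round 4: A 29, B 10, C 9. A has a majority.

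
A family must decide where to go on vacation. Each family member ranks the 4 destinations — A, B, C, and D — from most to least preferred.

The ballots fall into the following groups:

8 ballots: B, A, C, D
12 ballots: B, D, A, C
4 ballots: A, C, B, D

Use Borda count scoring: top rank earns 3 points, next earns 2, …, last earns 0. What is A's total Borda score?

40

Borda scores:
  A: 8·2 + 12·1 + 4·3 = 40
  B: 8·3 + 12·3 + 4·1 = 64
  C: 8·1 + 12·0 + 4·2 = 16
  D: 8·0 + 12·2 + 4·0 = 24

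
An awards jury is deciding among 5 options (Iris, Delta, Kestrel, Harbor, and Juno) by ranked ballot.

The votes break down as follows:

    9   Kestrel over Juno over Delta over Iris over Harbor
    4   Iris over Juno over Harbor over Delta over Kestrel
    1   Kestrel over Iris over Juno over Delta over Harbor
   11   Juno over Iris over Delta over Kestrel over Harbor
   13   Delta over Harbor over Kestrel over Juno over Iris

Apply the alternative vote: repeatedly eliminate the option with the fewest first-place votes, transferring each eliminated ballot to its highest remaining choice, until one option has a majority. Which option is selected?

Juno

Round 1: Delta 13, Juno 11, Kestrel 10, Iris 4, Harbor 0. Harbor has the fewest and is eliminated.
Round 2: Delta 13, Juno 11, Kestrel 10, Iris 4. Iris has the fewest and is eliminated.
Round 3: Juno 15, Delta 13, Kestrel 10. Kestrel has the fewest and is eliminated.
Round 4: Juno 25, Delta 13. Juno has a majority.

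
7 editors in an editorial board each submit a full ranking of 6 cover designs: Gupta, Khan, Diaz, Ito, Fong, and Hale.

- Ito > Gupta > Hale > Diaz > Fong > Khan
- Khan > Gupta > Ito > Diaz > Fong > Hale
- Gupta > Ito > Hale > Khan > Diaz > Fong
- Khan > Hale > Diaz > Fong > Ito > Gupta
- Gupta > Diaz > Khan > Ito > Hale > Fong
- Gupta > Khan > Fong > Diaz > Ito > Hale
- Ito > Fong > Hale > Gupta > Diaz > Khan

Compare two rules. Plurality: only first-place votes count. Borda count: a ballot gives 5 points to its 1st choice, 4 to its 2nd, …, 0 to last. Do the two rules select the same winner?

Plurality first-place counts: Gupta 3, Khan 2, Diaz 0, Ito 2, Fong 0, Hale 0 → Gupta.
Borda totals: Gupta 25, Khan 19, Diaz 15, Ito 21, Fong 11, Hale 14 → Gupta.
The two rules agree on Gupta.

Yes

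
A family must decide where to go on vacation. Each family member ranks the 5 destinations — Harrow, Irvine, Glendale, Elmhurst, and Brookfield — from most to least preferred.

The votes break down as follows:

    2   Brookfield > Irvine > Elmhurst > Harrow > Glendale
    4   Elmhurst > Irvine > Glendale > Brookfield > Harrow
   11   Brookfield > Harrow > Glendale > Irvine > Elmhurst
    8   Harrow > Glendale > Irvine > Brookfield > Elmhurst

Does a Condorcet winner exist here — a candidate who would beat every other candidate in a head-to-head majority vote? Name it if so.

Brookfield

Head-to-head results (25 voters total):
Harrow vs Irvine: Harrow wins 19–6.
Harrow vs Glendale: Harrow wins 21–4.
Harrow vs Elmhurst: Harrow wins 19–6.
Harrow vs Brookfield: Brookfield wins 17–8.
Irvine vs Glendale: Glendale wins 19–6.
Irvine vs Elmhurst: Irvine wins 21–4.
Irvine vs Brookfield: Brookfield wins 13–12.
Glendale vs Elmhurst: Glendale wins 19–6.
Glendale vs Brookfield: Brookfield wins 13–12.
Elmhurst vs Brookfield: Brookfield wins 21–4.
Brookfield beats each rival — Harrow (17–8), Irvine (13–12), Glendale (13–12), Elmhurst (21–4) — so Brookfield is the Condorcet winner.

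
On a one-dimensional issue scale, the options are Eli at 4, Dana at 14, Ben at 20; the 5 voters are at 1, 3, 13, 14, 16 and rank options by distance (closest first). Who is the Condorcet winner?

With single-peaked preferences on a line, the Condorcet winner is the candidate closest to the median voter.
The median voter (position 13) is closest to Dana at 14.
Check: Dana vs Eli — voters closer to Dana: 3 of 5.

Dana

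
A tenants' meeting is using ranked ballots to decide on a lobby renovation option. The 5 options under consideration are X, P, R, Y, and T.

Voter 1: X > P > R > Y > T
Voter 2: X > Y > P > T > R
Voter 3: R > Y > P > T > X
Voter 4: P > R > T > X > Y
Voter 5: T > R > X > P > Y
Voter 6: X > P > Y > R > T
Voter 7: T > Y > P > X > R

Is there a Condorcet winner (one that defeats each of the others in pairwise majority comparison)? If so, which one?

There is no Condorcet winner

Head-to-head results (7 voters total):
X vs P: X wins 4–3.
X vs R: X wins 4–3.
X vs Y: X wins 5–2.
X vs T: T wins 4–3.
P vs R: P wins 5–2.
P vs Y: P wins 4–3.
P vs T: P wins 5–2.
R vs Y: R wins 4–3.
R vs T: R wins 4–3.
Y vs T: Y wins 4–3.
No candidate beats all others: X beats P beats T beats X, a majority cycle.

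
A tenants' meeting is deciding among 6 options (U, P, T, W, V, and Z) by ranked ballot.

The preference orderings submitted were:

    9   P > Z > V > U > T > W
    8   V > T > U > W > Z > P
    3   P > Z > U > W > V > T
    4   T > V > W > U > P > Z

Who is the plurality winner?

P

First-place vote totals:
  U: 0
  P: 12
  T: 4
  W: 0
  V: 8
  Z: 0
P has the most first-place votes.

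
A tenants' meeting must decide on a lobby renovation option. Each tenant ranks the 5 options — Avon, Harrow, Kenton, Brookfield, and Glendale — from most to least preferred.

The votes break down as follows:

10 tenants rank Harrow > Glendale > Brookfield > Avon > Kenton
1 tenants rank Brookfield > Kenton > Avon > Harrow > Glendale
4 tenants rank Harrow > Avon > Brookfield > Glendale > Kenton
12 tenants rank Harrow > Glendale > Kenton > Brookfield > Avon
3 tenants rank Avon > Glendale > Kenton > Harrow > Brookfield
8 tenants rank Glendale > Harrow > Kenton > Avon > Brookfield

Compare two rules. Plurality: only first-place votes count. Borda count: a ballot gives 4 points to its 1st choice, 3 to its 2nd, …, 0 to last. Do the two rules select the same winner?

Yes

Plurality first-place counts: Avon 3, Harrow 26, Kenton 0, Brookfield 1, Glendale 8 → Harrow.
Borda totals: Avon 44, Harrow 132, Kenton 49, Brookfield 44, Glendale 111 → Harrow.
The two rules agree on Harrow.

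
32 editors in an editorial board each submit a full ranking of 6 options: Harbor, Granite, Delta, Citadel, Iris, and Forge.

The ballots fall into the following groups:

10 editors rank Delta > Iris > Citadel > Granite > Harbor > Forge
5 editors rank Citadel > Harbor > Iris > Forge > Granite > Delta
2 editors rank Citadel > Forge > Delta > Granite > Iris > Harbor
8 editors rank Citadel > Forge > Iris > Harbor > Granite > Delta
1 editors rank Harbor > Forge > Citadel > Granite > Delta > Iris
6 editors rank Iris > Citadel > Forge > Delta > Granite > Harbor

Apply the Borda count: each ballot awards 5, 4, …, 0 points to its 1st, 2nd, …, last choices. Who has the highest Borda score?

Citadel

Borda scores:
  Harbor: 10·1 + 5·4 + 2·0 + 8·2 + 5 + 6·0 = 51
  Granite: 10·2 + 5·1 + 2·2 + 8·1 + 2 + 6·1 = 45
  Delta: 10·5 + 5·0 + 2·3 + 8·0 + 1 + 6·2 = 69
  Citadel: 10·3 + 5·5 + 2·5 + 8·5 + 3 + 6·4 = 132
  Iris: 10·4 + 5·3 + 2·1 + 8·3 + 0 + 6·5 = 111
  Forge: 10·0 + 5·2 + 2·4 + 8·4 + 4 + 6·3 = 72
Citadel has the highest total.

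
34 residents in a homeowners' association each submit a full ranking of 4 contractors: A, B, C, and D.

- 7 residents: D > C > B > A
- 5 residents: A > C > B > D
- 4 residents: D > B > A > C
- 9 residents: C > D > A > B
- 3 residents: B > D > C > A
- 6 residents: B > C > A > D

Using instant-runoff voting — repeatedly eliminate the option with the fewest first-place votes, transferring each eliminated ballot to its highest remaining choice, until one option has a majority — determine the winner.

C

Round 1: D 11, B 9, C 9, A 5. A has the fewest and is eliminated.
Round 2: C 14, D 11, B 9. B has the fewest and is eliminated.
Round 3: C 20, D 14. C has a majority.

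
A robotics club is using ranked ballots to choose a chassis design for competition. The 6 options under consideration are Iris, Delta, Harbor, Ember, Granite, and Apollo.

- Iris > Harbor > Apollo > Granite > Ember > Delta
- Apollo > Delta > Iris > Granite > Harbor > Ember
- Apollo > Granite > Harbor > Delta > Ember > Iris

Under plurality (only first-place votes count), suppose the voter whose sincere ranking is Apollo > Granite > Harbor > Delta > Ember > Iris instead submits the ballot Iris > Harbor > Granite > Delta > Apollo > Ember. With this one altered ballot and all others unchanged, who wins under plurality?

Iris

First-place totals with the altered ballot: Iris 2, Delta 0, Harbor 0, Ember 0, Granite 0, Apollo 1.
The switch changes the winner from Apollo to Iris.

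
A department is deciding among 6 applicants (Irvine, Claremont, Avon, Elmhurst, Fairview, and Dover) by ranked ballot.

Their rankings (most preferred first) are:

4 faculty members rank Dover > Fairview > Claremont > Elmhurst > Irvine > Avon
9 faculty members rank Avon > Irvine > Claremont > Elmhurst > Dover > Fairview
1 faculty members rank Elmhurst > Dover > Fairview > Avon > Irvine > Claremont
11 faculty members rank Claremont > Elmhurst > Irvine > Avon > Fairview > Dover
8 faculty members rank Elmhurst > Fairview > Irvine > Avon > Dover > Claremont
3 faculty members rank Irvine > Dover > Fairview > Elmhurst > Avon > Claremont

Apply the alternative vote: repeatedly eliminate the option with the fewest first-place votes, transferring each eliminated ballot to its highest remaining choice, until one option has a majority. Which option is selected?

Round 1: Claremont 11, Avon 9, Elmhurst 9, Dover 4, Irvine 3, Fairview 0. Fairview has the fewest and is eliminated.
Round 2: Claremont 11, Avon 9, Elmhurst 9, Dover 4, Irvine 3. Irvine has the fewest and is eliminated.
Round 3: Claremont 11, Avon 9, Elmhurst 9, Dover 7. Dover has the fewest and is eliminated.
Round 4: Claremont 15, Elmhurst 12, Avon 9. Avon has the fewest and is eliminated.
Round 5: Claremont 24, Elmhurst 12. Claremont has a majority.

Claremont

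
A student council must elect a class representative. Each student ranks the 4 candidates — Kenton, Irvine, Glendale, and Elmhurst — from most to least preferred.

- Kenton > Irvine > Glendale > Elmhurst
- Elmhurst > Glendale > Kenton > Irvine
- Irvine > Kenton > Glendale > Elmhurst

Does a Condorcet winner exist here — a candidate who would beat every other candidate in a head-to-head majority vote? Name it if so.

Kenton

Head-to-head results (3 voters total):
Kenton vs Irvine: Kenton wins 2–1.
Kenton vs Glendale: Kenton wins 2–1.
Kenton vs Elmhurst: Kenton wins 2–1.
Irvine vs Glendale: Irvine wins 2–1.
Irvine vs Elmhurst: Irvine wins 2–1.
Glendale vs Elmhurst: Glendale wins 2–1.
Kenton beats each rival — Irvine (2–1), Glendale (2–1), Elmhurst (2–1) — so Kenton is the Condorcet winner.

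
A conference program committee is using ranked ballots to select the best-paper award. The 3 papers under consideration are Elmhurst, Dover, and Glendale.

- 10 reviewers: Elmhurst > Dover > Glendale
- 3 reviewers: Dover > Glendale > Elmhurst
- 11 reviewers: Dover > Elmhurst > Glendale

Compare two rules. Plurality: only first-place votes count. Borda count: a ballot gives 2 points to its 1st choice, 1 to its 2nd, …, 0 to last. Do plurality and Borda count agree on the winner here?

Plurality first-place counts: Elmhurst 10, Dover 14, Glendale 0 → Dover.
Borda totals: Elmhurst 31, Dover 38, Glendale 3 → Dover.
The two rules agree on Dover.

Yes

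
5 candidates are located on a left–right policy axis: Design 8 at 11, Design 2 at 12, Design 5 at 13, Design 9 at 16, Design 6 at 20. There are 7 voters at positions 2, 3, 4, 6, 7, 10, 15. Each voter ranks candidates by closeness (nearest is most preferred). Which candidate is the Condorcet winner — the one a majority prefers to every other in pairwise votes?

Design 8

With single-peaked preferences on a line, the Condorcet winner is the candidate closest to the median voter.
The median voter (position 6) is closest to Design 8 at 11.
Check: Design 8 vs Design 9 — voters closer to Design 8: 6 of 7.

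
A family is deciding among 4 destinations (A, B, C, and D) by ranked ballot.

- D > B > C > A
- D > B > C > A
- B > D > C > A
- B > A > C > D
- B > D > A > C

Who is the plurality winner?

First-place vote totals:
  A: 0
  B: 3
  C: 0
  D: 2
B has the most first-place votes.

B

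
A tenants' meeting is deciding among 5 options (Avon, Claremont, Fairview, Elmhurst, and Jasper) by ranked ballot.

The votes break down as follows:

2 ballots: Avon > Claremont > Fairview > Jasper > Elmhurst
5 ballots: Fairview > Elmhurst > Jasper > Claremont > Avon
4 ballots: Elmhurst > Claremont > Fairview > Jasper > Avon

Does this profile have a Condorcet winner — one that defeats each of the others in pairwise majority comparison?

Head-to-head results (11 voters total):
Avon vs Claremont: Claremont wins 9–2.
Avon vs Fairview: Fairview wins 9–2.
Avon vs Elmhurst: Elmhurst wins 9–2.
Avon vs Jasper: Jasper wins 9–2.
Claremont vs Fairview: Claremont wins 6–5.
Claremont vs Elmhurst: Elmhurst wins 9–2.
Claremont vs Jasper: Claremont wins 6–5.
Fairview vs Elmhurst: Fairview wins 7–4.
Fairview vs Jasper: Fairview wins 11–0.
Elmhurst vs Jasper: Elmhurst wins 9–2.
No candidate beats all others: Claremont beats Fairview beats Elmhurst beats Claremont, a majority cycle.

No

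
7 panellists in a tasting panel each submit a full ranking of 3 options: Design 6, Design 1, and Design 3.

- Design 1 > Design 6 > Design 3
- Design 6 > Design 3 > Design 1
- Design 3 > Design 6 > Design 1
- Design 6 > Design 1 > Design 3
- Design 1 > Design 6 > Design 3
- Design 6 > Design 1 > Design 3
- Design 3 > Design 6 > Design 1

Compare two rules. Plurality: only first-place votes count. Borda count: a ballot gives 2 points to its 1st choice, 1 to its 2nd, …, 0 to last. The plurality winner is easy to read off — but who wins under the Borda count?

Plurality first-place counts: Design 6 3, Design 1 2, Design 3 2 → Design 6.
Borda totals: Design 6 10, Design 1 6, Design 3 5 → Design 6.

Design 6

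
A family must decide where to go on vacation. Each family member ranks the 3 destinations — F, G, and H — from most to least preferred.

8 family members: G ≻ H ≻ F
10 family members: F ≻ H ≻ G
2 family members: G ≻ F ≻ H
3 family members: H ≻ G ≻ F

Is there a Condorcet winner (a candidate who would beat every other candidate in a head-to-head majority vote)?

Head-to-head results (23 voters total):
F vs G: G wins 13–10.
F vs H: F wins 12–11.
G vs H: H wins 13–10.
No candidate beats all others: F beats H beats G beats F, a majority cycle.

No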